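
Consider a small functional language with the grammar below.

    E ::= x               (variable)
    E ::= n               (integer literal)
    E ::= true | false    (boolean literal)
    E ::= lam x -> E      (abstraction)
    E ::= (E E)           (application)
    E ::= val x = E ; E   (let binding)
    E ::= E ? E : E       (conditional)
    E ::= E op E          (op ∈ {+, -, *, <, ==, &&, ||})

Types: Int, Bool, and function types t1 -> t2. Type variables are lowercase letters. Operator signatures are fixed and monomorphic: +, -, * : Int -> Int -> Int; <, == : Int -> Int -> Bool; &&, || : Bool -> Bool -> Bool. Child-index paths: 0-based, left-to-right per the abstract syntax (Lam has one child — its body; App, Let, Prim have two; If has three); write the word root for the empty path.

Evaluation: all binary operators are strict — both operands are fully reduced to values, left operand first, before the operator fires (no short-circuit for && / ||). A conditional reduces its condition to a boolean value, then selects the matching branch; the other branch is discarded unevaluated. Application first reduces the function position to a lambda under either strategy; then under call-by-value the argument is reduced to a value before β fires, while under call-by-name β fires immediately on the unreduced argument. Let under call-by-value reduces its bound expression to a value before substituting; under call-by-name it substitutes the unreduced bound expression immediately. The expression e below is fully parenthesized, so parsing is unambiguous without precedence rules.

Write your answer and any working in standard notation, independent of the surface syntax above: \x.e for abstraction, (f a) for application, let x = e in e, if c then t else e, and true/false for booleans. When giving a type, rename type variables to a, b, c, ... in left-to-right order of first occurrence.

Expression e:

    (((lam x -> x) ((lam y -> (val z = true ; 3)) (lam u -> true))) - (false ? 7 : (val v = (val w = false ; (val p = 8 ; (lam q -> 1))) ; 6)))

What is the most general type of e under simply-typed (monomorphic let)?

Working:
x : a
\x._ : a -> a
let z : Bool
\y._ : b -> Int
\u._ : c -> Bool
  unify b -> Int ~ (c -> Bool) -> d
  unify b ~ c -> Bool
  unify Int ~ d
_ _ : Int
  unify a -> a ~ Int -> e
  unify a ~ Int
  unify Int ~ e
_ _ : Int
  unify Int ~ Int
  unify Bool ~ Bool
let w : Bool
let p : Int
\q._ : f -> Int
let v : f -> Int
  unify Int ~ Int
  unify Int ~ Int

Answer: Int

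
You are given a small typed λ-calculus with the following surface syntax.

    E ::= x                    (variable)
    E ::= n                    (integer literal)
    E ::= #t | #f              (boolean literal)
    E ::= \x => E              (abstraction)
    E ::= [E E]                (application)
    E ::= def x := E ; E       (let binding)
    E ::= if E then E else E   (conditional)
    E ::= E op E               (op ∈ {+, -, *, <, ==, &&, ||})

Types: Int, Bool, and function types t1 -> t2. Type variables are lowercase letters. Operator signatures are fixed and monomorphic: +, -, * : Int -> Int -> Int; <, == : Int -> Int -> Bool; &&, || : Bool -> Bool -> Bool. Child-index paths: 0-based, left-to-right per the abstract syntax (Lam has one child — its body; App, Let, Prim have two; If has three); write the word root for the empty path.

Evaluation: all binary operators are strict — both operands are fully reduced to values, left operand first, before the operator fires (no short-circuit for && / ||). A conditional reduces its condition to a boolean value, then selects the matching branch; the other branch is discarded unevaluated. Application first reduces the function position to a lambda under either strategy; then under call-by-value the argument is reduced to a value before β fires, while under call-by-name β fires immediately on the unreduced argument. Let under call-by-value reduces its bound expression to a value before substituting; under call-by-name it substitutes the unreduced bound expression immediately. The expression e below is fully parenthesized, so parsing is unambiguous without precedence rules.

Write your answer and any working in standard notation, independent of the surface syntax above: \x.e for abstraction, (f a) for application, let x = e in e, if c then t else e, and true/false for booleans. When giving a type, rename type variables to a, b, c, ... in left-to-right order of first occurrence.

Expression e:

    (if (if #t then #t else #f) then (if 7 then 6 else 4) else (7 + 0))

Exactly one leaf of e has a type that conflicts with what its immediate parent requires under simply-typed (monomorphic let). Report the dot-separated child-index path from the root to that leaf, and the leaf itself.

Answer: 1.0 : 7

Trace:
  unify Bool ~ Bool
  unify Bool ~ Bool
  unify Bool ~ Bool
  unify Int ~ Bool
  FAIL: mismatch Int ~ Bool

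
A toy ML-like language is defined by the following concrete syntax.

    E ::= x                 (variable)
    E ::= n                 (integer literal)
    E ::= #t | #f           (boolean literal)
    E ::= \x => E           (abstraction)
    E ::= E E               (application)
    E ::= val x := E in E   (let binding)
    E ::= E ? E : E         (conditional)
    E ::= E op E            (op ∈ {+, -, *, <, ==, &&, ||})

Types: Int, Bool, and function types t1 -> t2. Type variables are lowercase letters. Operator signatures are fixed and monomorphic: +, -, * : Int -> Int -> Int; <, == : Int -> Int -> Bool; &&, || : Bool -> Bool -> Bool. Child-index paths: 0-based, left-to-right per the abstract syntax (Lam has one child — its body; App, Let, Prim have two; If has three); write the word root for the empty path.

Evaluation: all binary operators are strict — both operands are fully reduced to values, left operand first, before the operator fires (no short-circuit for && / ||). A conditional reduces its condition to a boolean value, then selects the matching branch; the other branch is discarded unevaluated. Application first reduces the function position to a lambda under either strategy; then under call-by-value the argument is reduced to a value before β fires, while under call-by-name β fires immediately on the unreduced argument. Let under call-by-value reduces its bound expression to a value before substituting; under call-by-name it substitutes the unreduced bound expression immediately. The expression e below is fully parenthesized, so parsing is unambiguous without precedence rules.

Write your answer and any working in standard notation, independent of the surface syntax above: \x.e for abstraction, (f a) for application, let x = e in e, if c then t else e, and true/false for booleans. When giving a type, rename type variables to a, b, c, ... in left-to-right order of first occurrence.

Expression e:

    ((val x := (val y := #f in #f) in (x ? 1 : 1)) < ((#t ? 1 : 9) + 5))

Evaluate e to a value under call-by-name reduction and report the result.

Trace:
step 0: ((let x = (let y = false in false) in (if x then 1 else 1)) < ((if true then 1 else 9) + 5))
step 1: [let@0] ((if (let y = false in false) then 1 else 1) < ((if true then 1 else 9) + 5))
step 2: [let@0.0] ((if false then 1 else 1) < ((if true then 1 else 9) + 5))
step 3: [if@0] (1 < ((if true then 1 else 9) + 5))
step 4: [if@1.0] (1 < (1 + 5))
step 5: [delta@1] (1 < 6)
step 6: [delta@root] true

Answer: true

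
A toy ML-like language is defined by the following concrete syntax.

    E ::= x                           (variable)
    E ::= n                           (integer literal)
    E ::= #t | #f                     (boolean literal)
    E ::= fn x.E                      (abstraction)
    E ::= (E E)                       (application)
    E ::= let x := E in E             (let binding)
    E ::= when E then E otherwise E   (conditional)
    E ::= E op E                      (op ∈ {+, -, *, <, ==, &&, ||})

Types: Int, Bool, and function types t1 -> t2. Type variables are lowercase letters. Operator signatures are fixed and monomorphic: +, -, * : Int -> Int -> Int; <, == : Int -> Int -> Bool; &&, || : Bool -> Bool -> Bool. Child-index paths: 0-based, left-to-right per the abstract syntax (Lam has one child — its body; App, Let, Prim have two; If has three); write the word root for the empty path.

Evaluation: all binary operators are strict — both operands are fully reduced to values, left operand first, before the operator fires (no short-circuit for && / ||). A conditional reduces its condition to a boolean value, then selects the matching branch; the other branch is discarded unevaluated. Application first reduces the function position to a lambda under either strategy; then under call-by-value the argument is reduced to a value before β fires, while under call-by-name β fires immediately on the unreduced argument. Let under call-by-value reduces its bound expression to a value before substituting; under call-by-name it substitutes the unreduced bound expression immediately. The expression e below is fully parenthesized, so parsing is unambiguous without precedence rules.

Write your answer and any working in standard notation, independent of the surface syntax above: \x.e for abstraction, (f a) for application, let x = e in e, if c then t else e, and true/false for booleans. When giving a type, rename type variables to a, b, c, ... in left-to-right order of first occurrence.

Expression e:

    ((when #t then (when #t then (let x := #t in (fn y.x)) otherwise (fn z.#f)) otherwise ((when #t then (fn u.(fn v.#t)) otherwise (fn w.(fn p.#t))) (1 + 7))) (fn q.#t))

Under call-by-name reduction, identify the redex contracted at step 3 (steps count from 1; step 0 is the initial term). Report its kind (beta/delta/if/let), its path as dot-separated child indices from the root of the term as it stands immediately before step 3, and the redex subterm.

Answer: let at 0 : (let x = true in (\y.x))

Working:
step 0: ((if true then (if true then (let x = true in (\y.x)) else (\z.false)) else ((if true then (\u.(\v.true)) else (\w.(\p.true))) (1 + 7))) (\q.true))
step 1: [if@0] ((if true then (let x = true in (\y.x)) else (\z.false)) (\q.true))
step 2: [if@0] ((let x = true in (\y.x)) (\q.true))
step 3: [let@0] ((\y.true) (\q.true))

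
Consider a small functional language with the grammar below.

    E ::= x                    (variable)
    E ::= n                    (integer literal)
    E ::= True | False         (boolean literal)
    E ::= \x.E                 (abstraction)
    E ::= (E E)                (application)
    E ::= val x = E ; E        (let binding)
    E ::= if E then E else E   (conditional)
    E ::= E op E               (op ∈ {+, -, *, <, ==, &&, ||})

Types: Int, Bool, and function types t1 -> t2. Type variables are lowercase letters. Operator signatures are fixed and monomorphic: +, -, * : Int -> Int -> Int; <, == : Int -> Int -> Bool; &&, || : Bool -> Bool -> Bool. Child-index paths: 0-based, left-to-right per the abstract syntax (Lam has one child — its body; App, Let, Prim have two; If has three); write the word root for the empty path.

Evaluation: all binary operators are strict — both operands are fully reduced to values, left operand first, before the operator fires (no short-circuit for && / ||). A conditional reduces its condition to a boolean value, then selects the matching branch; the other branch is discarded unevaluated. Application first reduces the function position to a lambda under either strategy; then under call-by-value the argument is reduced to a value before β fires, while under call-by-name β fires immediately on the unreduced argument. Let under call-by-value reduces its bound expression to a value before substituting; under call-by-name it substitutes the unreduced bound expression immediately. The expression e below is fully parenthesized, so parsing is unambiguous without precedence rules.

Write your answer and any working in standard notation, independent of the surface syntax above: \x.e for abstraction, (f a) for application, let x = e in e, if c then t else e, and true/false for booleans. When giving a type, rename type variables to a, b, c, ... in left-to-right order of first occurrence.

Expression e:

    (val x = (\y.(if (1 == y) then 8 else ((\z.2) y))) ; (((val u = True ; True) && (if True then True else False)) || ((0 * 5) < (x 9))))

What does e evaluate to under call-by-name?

Answer: true

Working:
step 0: (let x = (\y.(if (1 == y) then 8 else ((\z.2) y))) in (((let u = true in true) && (if true then true else false)) || ((0 * 5) < (x 9))))
step 1: [let@root] (((let u = true in true) && (if true then true else false)) || ((0 * 5) < ((\y.(if (1 == y) then 8 else ((\z.2) y))) 9)))
step 2: [let@0.0] ((true && (if true then true else false)) || ((0 * 5) < ((\y.(if (1 == y) then 8 else ((\z.2) y))) 9)))
step 3: [if@0.1] ((true && true) || ((0 * 5) < ((\y.(if (1 == y) then 8 else ((\z.2) y))) 9)))
step 4: [delta@0] (true || ((0 * 5) < ((\y.(if (1 == y) then 8 else ((\z.2) y))) 9)))
step 5: [delta@1.0] (true || (0 < ((\y.(if (1 == y) then 8 else ((\z.2) y))) 9)))
step 6: [beta@1.1] (true || (0 < (if (1 == 9) then 8 else ((\z.2) 9))))
step 7: [delta@1.1.0] (true || (0 < (if false then 8 else ((\z.2) 9))))
step 8: [if@1.1] (true || (0 < ((\z.2) 9)))
step 9: [beta@1.1] (true || (0 < 2))
step 10: [delta@1] (true || true)
step 11: [delta@root] true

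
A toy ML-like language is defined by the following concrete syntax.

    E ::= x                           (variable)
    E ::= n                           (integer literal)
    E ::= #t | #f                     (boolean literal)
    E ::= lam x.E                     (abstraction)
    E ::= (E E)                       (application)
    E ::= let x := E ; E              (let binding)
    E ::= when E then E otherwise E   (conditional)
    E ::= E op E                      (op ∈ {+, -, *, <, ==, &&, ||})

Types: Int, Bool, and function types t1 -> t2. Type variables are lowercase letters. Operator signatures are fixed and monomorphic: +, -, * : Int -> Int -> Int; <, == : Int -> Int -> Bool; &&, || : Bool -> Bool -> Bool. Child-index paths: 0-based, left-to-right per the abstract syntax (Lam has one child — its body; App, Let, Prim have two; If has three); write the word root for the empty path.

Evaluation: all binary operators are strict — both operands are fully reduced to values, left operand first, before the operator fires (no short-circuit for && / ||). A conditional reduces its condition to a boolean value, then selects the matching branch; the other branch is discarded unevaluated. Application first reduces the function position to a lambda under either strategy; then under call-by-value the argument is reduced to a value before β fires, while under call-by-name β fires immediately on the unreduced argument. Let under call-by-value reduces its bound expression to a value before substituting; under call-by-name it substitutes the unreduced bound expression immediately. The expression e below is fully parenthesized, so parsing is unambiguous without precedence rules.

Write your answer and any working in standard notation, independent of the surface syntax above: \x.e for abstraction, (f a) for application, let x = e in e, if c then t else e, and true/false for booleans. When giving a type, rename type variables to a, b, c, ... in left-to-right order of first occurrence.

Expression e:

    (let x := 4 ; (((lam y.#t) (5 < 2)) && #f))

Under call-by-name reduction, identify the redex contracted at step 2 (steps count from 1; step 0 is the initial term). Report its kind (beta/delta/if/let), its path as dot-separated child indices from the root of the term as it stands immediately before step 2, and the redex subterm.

Answer: beta at 0 : ((\y.true) (5 < 2))

Working:
step 0: (let x = 4 in (((\y.true) (5 < 2)) && false))
step 1: [let@root] (((\y.true) (5 < 2)) && false)
step 2: [beta@0] (true && false)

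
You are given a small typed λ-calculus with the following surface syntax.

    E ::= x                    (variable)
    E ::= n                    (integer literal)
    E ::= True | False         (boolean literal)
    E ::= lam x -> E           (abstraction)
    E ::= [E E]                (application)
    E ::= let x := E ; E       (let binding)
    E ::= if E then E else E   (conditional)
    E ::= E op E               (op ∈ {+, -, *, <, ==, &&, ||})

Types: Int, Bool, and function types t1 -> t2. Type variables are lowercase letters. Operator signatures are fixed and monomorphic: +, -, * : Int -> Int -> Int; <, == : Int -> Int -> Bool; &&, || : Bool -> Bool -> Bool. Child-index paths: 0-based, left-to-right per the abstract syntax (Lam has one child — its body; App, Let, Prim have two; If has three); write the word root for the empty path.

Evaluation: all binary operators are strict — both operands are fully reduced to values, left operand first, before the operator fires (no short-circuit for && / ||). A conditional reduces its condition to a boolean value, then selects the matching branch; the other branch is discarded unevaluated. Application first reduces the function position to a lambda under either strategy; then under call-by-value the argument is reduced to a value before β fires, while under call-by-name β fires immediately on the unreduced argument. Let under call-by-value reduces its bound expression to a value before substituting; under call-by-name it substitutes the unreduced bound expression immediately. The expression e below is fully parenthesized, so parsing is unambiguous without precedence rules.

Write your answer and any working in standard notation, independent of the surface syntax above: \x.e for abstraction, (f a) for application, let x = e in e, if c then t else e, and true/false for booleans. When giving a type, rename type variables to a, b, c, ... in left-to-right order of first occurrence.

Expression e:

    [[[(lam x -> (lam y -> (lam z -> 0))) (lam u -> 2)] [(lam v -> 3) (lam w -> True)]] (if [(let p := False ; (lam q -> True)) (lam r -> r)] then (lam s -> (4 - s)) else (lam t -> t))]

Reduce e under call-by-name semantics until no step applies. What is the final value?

Answer: 0

Trace:
step 0: ((((\x.(\y.(\z.0))) (\u.2)) ((\v.3) (\w.true))) (if ((let p = false in (\q.true)) (\r.r)) then (\s.(4 - s)) else (\t.t)))
step 1: [beta@0.0] (((\y.(\z.0)) ((\v.3) (\w.true))) (if ((let p = false in (\q.true)) (\r.r)) then (\s.(4 - s)) else (\t.t)))
step 2: [beta@0] ((\z.0) (if ((let p = false in (\q.true)) (\r.r)) then (\s.(4 - s)) else (\t.t)))
step 3: [beta@root] 0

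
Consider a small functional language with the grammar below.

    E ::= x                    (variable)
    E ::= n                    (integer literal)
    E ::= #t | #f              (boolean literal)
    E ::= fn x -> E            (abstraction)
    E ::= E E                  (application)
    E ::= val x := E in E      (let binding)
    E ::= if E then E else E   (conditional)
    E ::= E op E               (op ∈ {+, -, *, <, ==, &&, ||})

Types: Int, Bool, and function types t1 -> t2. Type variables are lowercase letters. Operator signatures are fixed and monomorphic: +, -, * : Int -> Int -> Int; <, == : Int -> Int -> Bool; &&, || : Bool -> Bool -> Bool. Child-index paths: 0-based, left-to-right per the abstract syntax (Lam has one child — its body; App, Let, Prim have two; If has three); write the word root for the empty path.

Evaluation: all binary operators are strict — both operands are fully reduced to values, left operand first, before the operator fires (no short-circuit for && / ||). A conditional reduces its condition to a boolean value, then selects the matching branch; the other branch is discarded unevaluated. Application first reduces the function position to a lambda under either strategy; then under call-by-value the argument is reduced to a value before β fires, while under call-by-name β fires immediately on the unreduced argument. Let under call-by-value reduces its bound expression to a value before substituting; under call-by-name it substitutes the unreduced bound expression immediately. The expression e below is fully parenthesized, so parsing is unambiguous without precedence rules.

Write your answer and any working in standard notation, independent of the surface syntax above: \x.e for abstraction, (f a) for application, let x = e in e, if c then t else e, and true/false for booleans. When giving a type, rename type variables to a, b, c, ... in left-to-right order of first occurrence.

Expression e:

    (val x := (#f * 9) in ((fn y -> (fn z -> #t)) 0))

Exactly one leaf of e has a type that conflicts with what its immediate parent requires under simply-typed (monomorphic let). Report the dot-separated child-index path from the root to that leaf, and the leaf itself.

Answer: 0.0 : false

Trace:
  unify Bool ~ Int
  FAIL: mismatch Bool ~ Int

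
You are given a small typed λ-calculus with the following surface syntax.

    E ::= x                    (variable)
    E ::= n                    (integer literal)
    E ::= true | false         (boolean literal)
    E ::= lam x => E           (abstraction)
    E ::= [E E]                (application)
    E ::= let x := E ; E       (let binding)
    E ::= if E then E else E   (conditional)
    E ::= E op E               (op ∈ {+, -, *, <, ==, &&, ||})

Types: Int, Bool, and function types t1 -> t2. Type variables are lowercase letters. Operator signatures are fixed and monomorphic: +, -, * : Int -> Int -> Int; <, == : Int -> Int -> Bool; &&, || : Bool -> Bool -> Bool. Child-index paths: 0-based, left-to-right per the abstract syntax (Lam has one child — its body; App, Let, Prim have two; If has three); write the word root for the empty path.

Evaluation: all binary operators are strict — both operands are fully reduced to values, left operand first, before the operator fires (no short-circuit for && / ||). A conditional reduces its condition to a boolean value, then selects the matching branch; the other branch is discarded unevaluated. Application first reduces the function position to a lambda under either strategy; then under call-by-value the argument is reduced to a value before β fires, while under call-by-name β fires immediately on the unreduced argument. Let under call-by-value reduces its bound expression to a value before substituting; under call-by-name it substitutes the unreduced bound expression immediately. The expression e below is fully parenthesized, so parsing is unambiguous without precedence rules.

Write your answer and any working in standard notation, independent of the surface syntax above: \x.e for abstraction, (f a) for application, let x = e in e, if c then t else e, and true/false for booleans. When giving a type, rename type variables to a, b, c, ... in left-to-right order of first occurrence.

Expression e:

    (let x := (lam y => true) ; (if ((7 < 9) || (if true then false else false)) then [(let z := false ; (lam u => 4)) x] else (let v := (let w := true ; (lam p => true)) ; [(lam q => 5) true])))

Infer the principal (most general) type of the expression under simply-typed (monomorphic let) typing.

Answer: Int

Working:
\y._ : a -> Bool
let x : a -> Bool
  unify Int ~ Int
  unify Int ~ Int
  unify Bool ~ Bool
  unify Bool ~ Bool
  unify Bool ~ Bool
  unify Bool ~ Bool
  unify Bool ~ Bool
let z : Bool
\u._ : b -> Int
x : a -> Bool
  unify b -> Int ~ (a -> Bool) -> c
  unify b ~ a -> Bool
  unify Int ~ c
_ _ : Int
let w : Bool
\p._ : d -> Bool
let v : d -> Bool
\q._ : e -> Int
  unify e -> Int ~ Bool -> f
  unify e ~ Bool
  unify Int ~ f
_ _ : Int
  unify Int ~ Int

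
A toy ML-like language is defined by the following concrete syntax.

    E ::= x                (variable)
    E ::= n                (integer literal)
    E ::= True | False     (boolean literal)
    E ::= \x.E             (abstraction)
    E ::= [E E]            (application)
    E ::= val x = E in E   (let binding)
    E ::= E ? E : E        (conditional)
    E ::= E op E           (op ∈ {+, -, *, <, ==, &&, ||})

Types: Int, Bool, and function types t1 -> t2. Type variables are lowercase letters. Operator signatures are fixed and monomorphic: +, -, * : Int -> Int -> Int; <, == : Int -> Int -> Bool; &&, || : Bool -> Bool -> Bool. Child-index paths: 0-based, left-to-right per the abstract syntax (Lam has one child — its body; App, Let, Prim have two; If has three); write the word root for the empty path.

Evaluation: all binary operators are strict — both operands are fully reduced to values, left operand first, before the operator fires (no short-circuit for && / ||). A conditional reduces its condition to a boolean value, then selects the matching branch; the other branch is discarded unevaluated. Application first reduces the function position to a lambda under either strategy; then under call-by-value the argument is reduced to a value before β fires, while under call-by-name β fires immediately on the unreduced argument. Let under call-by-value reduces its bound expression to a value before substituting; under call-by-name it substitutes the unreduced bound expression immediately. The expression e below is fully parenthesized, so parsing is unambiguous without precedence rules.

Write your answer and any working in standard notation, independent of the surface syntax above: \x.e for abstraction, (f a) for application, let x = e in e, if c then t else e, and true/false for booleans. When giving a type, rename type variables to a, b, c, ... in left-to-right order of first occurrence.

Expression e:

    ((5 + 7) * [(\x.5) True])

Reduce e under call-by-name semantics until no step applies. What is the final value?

Working:
step 0: ((5 + 7) * ((\x.5) true))
step 1: [delta@0] (12 * ((\x.5) true))
step 2: [beta@1] (12 * 5)
step 3: [delta@root] 60

Answer: 60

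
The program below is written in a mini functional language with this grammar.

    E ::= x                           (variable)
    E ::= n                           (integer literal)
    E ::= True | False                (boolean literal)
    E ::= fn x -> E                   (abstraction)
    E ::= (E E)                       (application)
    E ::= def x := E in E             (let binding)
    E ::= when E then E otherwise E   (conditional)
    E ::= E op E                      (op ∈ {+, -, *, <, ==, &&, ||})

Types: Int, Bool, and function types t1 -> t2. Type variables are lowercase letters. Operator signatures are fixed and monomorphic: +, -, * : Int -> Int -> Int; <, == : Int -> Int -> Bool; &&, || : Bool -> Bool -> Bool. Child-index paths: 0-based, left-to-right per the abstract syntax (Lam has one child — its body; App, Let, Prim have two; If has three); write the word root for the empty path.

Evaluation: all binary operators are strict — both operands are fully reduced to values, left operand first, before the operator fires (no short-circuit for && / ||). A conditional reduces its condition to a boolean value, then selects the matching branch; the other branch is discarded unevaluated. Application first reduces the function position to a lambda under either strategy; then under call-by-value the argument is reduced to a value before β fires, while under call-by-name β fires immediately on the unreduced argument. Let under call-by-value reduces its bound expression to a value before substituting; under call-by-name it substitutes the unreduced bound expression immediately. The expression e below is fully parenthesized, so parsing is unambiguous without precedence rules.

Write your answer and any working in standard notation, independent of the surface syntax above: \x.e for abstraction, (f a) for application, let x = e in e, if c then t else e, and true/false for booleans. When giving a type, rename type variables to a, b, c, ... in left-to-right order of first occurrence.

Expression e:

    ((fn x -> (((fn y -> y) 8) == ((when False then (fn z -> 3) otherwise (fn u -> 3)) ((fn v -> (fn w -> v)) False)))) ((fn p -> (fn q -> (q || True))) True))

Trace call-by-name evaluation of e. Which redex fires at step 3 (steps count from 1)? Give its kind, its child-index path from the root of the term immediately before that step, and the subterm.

Answer: if at 1.0 : (if false then (\z.3) else (\u.3))

Working:
step 0: ((\x.(((\y.y) 8) == ((if false then (\z.3) else (\u.3)) ((\v.(\w.v)) false)))) ((\p.(\q.(q || true))) true))
step 1: [beta@root] (((\y.y) 8) == ((if false then (\z.3) else (\u.3)) ((\v.(\w.v)) false)))
step 2: [beta@0] (8 == ((if false then (\z.3) else (\u.3)) ((\v.(\w.v)) false)))
step 3: [if@1.0] (8 == ((\u.3) ((\v.(\w.v)) false)))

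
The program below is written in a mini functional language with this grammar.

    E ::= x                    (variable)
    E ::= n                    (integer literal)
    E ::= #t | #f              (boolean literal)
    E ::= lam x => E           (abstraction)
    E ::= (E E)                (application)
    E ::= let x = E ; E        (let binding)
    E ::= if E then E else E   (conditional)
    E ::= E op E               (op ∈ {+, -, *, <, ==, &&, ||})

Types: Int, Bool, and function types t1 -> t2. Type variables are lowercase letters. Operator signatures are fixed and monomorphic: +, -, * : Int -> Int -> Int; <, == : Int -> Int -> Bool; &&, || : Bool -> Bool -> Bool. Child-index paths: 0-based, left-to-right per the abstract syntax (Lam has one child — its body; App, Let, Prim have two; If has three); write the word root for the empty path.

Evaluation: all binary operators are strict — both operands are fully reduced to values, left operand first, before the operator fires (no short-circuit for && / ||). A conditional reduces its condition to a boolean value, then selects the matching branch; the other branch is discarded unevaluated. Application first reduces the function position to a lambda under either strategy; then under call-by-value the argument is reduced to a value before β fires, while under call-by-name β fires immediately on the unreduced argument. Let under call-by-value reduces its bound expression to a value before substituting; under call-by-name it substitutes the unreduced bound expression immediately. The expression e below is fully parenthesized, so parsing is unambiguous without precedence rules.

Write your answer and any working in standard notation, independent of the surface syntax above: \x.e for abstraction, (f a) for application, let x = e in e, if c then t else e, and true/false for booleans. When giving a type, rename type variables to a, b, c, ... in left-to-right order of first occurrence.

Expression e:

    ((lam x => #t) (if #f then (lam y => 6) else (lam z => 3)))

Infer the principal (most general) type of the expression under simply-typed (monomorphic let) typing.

Answer: Bool

Trace:
\x._ : a -> Bool
  unify Bool ~ Bool
\y._ : b -> Int
\z._ : c -> Int
  unify b -> Int ~ c -> Int
  unify b ~ c
  unify Int ~ Int
  unify a -> Bool ~ (c -> Int) -> d
  unify a ~ c -> Int
  unify Bool ~ d
_ _ : Bool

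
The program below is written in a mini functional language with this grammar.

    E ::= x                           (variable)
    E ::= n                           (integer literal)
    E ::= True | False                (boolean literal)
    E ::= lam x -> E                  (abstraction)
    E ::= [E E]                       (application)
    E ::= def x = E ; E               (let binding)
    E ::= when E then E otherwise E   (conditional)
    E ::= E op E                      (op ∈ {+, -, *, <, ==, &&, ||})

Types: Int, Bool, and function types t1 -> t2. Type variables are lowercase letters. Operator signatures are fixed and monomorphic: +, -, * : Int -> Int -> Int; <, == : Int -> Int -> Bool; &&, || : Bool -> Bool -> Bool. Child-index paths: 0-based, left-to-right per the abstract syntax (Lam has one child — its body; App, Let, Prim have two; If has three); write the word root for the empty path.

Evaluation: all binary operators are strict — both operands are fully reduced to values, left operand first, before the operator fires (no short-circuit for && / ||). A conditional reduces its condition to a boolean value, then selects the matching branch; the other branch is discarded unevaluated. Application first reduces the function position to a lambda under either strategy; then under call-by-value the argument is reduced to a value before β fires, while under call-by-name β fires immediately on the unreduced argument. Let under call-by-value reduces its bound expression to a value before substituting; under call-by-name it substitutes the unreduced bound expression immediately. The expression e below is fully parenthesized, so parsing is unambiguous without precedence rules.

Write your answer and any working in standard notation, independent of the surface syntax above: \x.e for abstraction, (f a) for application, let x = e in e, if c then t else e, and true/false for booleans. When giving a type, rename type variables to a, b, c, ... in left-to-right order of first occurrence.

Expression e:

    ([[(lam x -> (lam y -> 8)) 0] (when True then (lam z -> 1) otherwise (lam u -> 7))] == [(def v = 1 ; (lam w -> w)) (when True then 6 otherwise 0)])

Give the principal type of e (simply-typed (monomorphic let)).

Answer: Bool

Derivation:
\y._ : b -> Int
\x._ : a -> b -> Int
  unify a -> b -> Int ~ Int -> c
  unify a ~ Int
  unify b -> Int ~ c
_ _ : b -> Int
  unify Bool ~ Bool
\z._ : d -> Int
\u._ : e -> Int
  unify d -> Int ~ e -> Int
  unify d ~ e
  unify Int ~ Int
  unify b -> Int ~ (e -> Int) -> f
  unify b ~ e -> Int
  unify Int ~ f
_ _ : Int
  unify Int ~ Int
let v : Int
w : g
\w._ : g -> g
  unify Bool ~ Bool
  unify Int ~ Int
  unify g -> g ~ Int -> h
  unify g ~ Int
  unify Int ~ h
_ _ : Int
  unify Int ~ Int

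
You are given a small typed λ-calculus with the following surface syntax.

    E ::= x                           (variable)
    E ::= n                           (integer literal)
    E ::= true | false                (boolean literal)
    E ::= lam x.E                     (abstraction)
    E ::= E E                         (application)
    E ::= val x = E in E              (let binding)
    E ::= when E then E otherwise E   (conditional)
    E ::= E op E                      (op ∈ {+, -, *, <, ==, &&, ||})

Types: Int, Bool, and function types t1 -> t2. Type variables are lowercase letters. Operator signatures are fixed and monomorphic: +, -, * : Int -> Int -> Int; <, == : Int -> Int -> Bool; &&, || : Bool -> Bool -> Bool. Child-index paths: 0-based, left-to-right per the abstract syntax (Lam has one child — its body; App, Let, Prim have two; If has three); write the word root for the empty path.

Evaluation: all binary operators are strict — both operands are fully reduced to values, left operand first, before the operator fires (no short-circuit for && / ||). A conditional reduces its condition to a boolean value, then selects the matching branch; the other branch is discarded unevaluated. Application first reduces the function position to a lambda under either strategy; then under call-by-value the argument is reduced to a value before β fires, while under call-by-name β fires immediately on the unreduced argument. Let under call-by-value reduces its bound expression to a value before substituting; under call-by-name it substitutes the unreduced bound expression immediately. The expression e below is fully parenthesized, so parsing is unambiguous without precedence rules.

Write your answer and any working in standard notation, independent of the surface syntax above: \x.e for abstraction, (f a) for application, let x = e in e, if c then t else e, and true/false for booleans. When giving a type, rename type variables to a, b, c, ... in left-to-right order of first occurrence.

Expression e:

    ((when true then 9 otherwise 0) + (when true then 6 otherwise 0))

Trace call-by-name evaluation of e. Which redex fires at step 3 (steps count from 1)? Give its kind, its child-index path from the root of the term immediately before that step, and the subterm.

Working:
step 0: ((if true then 9 else 0) + (if true then 6 else 0))
step 1: [if@0] (9 + (if true then 6 else 0))
step 2: [if@1] (9 + 6)
step 3: [delta@root] 15

Answer: delta at root : (9 + 6)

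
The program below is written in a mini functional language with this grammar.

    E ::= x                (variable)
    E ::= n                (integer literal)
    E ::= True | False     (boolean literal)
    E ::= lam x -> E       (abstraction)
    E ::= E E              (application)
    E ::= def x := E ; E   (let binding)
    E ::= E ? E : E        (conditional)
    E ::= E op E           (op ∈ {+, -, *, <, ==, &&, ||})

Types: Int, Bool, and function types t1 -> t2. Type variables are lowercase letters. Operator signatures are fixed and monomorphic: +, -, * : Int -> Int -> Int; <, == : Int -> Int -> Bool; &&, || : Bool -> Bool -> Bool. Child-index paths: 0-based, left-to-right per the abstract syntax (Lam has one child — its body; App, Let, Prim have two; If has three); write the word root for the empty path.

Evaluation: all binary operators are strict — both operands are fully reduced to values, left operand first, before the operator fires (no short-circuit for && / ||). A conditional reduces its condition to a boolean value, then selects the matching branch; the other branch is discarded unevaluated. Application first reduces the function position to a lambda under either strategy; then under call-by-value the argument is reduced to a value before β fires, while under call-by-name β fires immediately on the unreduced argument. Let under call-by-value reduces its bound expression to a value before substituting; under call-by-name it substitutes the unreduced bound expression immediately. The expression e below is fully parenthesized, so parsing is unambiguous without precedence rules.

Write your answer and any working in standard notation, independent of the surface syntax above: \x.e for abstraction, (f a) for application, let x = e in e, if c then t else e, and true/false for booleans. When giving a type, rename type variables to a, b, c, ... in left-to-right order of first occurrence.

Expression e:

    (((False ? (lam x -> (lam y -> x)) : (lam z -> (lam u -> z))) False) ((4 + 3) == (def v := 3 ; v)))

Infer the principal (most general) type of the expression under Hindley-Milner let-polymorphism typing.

Answer: Bool

Working:
  unify Bool ~ Bool
x : a
\y._ : b -> a
\x._ : a -> b -> a
z : c
\u._ : d -> c
\z._ : c -> d -> c
  unify a -> b -> a ~ c -> d -> c
  unify a ~ c
  unify b -> c ~ d -> c
  unify b ~ d
  unify c ~ c
  unify c -> d -> c ~ Bool -> e
  unify c ~ Bool
  unify d -> Bool ~ e
_ _ : d -> Bool
  unify Int ~ Int
  unify Int ~ Int
  unify Int ~ Int
let v : Int
v : Int
  unify Int ~ Int
  unify d -> Bool ~ Bool -> f
  unify d ~ Bool
  unify Bool ~ f
_ _ : Bool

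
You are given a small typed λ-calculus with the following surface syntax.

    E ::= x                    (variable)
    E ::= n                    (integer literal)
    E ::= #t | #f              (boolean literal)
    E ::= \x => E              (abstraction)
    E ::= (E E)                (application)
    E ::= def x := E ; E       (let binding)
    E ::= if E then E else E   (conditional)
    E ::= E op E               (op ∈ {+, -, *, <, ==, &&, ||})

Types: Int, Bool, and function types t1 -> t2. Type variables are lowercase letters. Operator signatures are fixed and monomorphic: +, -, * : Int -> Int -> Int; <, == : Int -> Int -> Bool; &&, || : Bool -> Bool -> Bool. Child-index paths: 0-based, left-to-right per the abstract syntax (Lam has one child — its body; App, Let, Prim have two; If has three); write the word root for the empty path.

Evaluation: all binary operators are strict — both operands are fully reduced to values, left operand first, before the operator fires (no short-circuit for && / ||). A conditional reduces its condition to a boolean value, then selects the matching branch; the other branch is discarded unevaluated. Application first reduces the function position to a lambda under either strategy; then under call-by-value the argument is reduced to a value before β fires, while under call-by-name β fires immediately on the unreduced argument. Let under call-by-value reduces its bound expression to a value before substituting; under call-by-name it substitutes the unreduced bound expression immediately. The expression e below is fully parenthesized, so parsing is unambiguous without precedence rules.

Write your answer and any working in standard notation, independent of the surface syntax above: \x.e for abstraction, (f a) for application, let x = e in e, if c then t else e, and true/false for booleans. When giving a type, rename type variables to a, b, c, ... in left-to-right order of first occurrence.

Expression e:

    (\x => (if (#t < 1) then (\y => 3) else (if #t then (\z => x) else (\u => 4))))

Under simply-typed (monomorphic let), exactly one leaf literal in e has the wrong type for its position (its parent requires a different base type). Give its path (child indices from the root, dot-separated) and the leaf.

Trace:
  unify Bool ~ Int
  FAIL: mismatch Bool ~ Int

Answer: 0.0.0 : true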